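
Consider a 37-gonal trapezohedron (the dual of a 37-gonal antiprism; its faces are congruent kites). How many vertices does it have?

The n-trapezohedron (dual of the n-antiprism) has V = 2·37 + 2 = 76, E = 4·37 = 148, F = 2·37 = 74.

76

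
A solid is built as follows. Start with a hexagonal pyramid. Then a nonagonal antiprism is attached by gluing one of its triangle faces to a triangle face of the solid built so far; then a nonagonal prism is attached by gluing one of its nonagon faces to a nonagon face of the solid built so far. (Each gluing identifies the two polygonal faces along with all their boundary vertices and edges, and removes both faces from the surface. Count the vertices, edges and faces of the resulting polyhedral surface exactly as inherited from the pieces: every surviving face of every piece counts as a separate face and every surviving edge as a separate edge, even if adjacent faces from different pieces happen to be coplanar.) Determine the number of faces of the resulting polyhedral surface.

A hexagonal pyramid: V=7, E=12, F=7.
Attach a nonagonal antiprism (V=18, E=36, F=20) along a 3-gon: merge 3 vertices and 3 edges, delete both glued faces → V=22, E=45, F=25.
Attach a nonagonal prism (V=18, E=27, F=11) along a 9-gon: merge 9 vertices and 9 edges, delete both glued faces → V=31, E=63, F=34.
Check: V − E + F = 31 − 63 + 34 = 2.

34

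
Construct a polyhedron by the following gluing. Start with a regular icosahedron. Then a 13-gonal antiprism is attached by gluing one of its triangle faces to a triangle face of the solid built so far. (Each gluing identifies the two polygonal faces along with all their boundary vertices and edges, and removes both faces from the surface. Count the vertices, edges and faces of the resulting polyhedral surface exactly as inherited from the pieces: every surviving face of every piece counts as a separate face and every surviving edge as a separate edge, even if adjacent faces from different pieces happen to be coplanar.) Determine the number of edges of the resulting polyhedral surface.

79

A regular icosahedron: V=12, E=30, F=20.
Attach a 13-gonal antiprism (V=26, E=52, F=28) along a 3-gon: merge 3 vertices and 3 edges, delete both glued faces → V=35, E=79, F=46.
Check: V − E + F = 35 − 79 + 46 = 2.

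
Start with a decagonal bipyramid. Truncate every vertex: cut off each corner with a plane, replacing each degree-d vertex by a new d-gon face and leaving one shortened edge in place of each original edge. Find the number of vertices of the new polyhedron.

The base solid has V = 12, E = 30, F = 20.
Truncation replaces each original edge-end by a new vertex, so V′ = 2E = 60.
Each original edge survives, and each old vertex of degree d contributes d new edges; summing degrees gives Σd = 2E, so E′ = E + 2E = 3E = 90.
Each original face survives and each original vertex becomes one new face: F′ = F + V = 32.

60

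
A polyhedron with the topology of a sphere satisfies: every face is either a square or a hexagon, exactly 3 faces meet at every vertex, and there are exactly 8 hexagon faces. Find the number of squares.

6

Let x be the number of squares; then F = 8 + x.
Edge–face incidences: 2E = 6·8 + 4·x = 48 + 4x.
Every vertex has degree 3, so 3V = 2E.
Euler: V − E + F = 2 ⇒ (2E)/3 − E + (8 + x) = 2.
Multiply by 6: 2·(2E) − 3·(2E) + 6·(8 + x) = 12, i.e. 48 + 6x − (48 + 4x) = 12.
Collecting terms: 2x = 12, so x = 6.
Then 2E = 48 + 4·6 = 72, so E = 36, V = 2E/3 = 24, F = 8 + 6 = 14.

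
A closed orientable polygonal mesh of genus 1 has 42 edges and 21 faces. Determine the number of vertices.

For a closed orientable surface of genus 1, χ = 2 − 2·1 = 0.
V = 0 + E − F = 0 + 42 − 21 = 21.

21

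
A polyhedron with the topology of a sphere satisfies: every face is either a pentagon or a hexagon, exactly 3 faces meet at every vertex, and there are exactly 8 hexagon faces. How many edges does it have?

Let x be the number of pentagons; then F = 8 + x.
Edge–face incidences: 2E = 6·8 + 5·x = 48 + 5x.
Every vertex has degree 3, so 3V = 2E.
Euler: V − E + F = 2 ⇒ (2E)/3 − E + (8 + x) = 2.
Multiply by 6: 2·(2E) − 3·(2E) + 6·(8 + x) = 12, i.e. 48 + 6x − (48 + 5x) = 12.
Collecting terms: x = 12.
Then 2E = 48 + 5·12 = 108, so E = 54, V = 2E/3 = 36, F = 8 + 12 = 20.

54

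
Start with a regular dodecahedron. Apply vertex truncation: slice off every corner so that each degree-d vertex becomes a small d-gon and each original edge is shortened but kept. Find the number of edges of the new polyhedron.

90

The base solid has V = 20, E = 30, F = 12.
Truncation replaces each original edge-end by a new vertex, so V′ = 2E = 60.
Each original edge survives, and each old vertex of degree d contributes d new edges; summing degrees gives Σd = 2E, so E′ = E + 2E = 3E = 90.
Each original face survives and each original vertex becomes one new face: F′ = F + V = 32.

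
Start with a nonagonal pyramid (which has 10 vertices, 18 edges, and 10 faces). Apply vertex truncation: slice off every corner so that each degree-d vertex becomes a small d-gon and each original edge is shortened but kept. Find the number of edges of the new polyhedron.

Truncation replaces each original edge-end by a new vertex, so V′ = 2E = 36.
Each original edge survives, and each old vertex of degree d contributes d new edges; summing degrees gives Σd = 2E, so E′ = E + 2E = 3E = 54.
Each original face survives and each original vertex becomes one new face: F′ = F + V = 20.

54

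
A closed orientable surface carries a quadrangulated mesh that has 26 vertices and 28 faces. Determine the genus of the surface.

2

Every face is a square, so 2E = 4·28 = 112, giving E = 56.
χ = V − E + F = 26 − 56 + 28 = -2.
For a closed orientable surface χ = 2 − 2g, so g = (2 − (-2))/2 = 2.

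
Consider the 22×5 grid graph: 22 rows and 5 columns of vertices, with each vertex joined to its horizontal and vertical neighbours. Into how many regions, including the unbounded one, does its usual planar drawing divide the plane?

The grid has V = 22·5 = 110 vertices and E = 22·4 + 5·21 = 193 edges.
F = 2 − V + E = 2 − 110 + 193 = 85.

85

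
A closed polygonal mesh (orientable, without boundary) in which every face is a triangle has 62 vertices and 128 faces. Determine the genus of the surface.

Every face is a triangle, so 2E = 3·128 = 384, giving E = 192.
χ = V − E + F = 62 − 192 + 128 = -2.
For a closed orientable surface χ = 2 − 2g, so g = (2 − (-2))/2 = 2.

2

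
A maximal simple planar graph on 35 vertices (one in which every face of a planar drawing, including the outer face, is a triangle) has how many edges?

In a plane triangulation 3F = 2E and V − E + F = 2, so E = 3V − 6 = 3·35 − 6 = 99.

99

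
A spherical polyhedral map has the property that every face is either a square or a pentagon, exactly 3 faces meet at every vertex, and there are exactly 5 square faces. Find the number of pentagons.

Let x be the number of pentagons; then F = 5 + x.
Edge–face incidences: 2E = 4·5 + 5·x = 20 + 5x.
Every vertex has degree 3, so 3V = 2E.
Euler: V − E + F = 2 ⇒ (2E)/3 − E + (5 + x) = 2.
Multiply by 6: 2·(2E) − 3·(2E) + 6·(5 + x) = 12, i.e. 30 + 6x − (20 + 5x) = 12.
Collecting terms: x + 10 = 12, so x = 2.
Then 2E = 20 + 5·2 = 30, so E = 15, V = 2E/3 = 10, F = 5 + 2 = 7.

2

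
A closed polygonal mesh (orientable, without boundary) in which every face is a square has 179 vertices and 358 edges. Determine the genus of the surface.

Every face is a square and each edge borders two faces, so 4F = 2·358, giving F = 179.
χ = V − E + F = 179 − 358 + 179 = 0.
For a closed orientable surface χ = 2 − 2g, so g = (2 − (0))/2 = 1.

1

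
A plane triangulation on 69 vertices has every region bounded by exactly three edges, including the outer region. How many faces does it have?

In a plane triangulation 3F = 2E and V − E + F = 2, so F = 2V − 4 = 2·69 − 4 = 134.

134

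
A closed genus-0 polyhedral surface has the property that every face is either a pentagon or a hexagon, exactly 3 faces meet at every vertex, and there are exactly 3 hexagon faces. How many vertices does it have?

26

Let x be the number of pentagons; then F = 3 + x.
Edge–face incidences: 2E = 6·3 + 5·x = 18 + 5x.
Every vertex has degree 3, so 3V = 2E.
Euler: V − E + F = 2 ⇒ (2E)/3 − E + (3 + x) = 2.
Multiply by 6: 2·(2E) − 3·(2E) + 6·(3 + x) = 12, i.e. 18 + 6x − (18 + 5x) = 12.
Collecting terms: x = 12.
Then 2E = 18 + 5·12 = 78, so E = 39, V = 2E/3 = 26, F = 3 + 12 = 15.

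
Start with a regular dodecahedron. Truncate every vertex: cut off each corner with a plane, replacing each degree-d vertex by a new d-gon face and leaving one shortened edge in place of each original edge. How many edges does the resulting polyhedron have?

90

The base solid has V = 20, E = 30, F = 12.
Truncation replaces each original edge-end by a new vertex, so V′ = 2E = 60.
Each original edge survives, and each old vertex of degree d contributes d new edges; summing degrees gives Σd = 2E, so E′ = E + 2E = 3E = 90.
Each original face survives and each original vertex becomes one new face: F′ = F + V = 32.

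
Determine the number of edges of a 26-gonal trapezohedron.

The n-trapezohedron (dual of the n-antiprism) has V = 2·26 + 2 = 54, E = 4·26 = 104, F = 2·26 = 52.
Check: V − E + F = 54 − 104 + 52 = 2.

104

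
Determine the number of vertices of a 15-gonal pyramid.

16

A pyramid on an n-gon base has one n-gon and n triangles: V = 15 + 1 = 16, E = 2·15 = 30, F = 15 + 1 = 16.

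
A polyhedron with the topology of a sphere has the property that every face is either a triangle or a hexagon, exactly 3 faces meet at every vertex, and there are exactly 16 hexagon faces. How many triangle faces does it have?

4

Let x be the number of triangles; then F = 16 + x.
Edge–face incidences: 2E = 6·16 + 3·x = 96 + 3x.
Every vertex has degree 3, so 3V = 2E.
Euler: V − E + F = 2 ⇒ (2E)/3 − E + (16 + x) = 2.
Multiply by 6: 2·(2E) − 3·(2E) + 6·(16 + x) = 12, i.e. 96 + 6x − (96 + 3x) = 12.
Collecting terms: 3x = 12, so x = 4.
Then 2E = 96 + 3·4 = 108, so E = 54, V = 2E/3 = 36, F = 16 + 4 = 20.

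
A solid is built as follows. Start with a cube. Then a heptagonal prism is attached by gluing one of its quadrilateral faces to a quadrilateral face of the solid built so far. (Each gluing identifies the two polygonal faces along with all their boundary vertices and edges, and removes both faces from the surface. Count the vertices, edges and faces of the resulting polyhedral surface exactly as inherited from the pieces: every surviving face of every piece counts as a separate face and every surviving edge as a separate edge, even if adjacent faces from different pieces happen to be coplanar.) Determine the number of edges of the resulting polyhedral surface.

A cube: V=8, E=12, F=6.
Attach a heptagonal prism (V=14, E=21, F=9) along a 4-gon: merge 4 vertices and 4 edges, delete both glued faces → V=18, E=29, F=13.
Check: V − E + F = 18 − 29 + 13 = 2.

29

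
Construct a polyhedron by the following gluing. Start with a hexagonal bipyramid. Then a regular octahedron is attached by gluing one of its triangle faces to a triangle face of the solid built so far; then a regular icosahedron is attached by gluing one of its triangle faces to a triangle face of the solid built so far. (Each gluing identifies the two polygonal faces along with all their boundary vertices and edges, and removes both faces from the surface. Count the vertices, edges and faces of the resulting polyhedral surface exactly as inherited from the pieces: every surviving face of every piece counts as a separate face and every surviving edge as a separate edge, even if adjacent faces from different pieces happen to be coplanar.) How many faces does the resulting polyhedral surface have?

A hexagonal bipyramid: V=8, E=18, F=12.
Attach a regular octahedron (V=6, E=12, F=8) along a 3-gon: merge 3 vertices and 3 edges, delete both glued faces → V=11, E=27, F=18.
Attach a regular icosahedron (V=12, E=30, F=20) along a 3-gon: merge 3 vertices and 3 edges, delete both glued faces → V=20, E=54, F=36.
Check: V − E + F = 20 − 54 + 36 = 2.

36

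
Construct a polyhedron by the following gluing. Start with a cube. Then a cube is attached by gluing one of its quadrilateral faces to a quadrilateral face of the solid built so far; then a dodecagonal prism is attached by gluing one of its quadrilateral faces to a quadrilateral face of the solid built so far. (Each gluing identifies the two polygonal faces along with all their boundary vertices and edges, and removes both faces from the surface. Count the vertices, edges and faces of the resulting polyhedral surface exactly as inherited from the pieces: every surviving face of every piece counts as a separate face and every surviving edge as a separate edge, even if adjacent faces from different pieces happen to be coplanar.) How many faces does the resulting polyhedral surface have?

A cube: V=8, E=12, F=6.
Attach a cube (V=8, E=12, F=6) along a 4-gon: merge 4 vertices and 4 edges, delete both glued faces → V=12, E=20, F=10.
Attach a dodecagonal prism (V=24, E=36, F=14) along a 4-gon: merge 4 vertices and 4 edges, delete both glued faces → V=32, E=52, F=22.
Check: V − E + F = 32 − 52 + 22 = 2.

22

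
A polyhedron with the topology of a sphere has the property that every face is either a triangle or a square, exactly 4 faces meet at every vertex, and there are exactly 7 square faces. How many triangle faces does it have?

Let x be the number of triangles; then F = 7 + x.
Edge–face incidences: 2E = 4·7 + 3·x = 28 + 3x.
Every vertex has degree 4, so 4V = 2E.
Euler: V − E + F = 2 ⇒ (2E)/4 − E + (7 + x) = 2.
Multiply by 8: 2·(2E) − 4·(2E) + 8·(7 + x) = 16, i.e. 56 + 8x − 2·(28 + 3x) = 16.
Collecting terms: 2x = 16, so x = 8.
Then 2E = 28 + 3·8 = 52, so E = 26, V = 2E/4 = 13, F = 7 + 8 = 15.

8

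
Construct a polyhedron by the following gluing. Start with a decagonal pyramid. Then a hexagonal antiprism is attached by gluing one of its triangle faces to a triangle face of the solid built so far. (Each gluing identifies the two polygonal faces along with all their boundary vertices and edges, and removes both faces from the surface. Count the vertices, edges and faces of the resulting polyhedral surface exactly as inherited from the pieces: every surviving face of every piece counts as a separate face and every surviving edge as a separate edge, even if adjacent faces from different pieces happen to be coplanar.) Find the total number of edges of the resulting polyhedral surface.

41

A decagonal pyramid: V=11, E=20, F=11.
Attach a hexagonal antiprism (V=12, E=24, F=14) along a 3-gon: merge 3 vertices and 3 edges, delete both glued faces → V=20, E=41, F=23.
Check: V − E + F = 20 − 41 + 23 = 2.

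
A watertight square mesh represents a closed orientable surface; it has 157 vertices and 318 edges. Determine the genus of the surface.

Every face is a square and each edge borders two faces, so 4F = 2·318, giving F = 159.
χ = V − E + F = 157 − 318 + 159 = -2.
For a closed orientable surface χ = 2 − 2g, so g = (2 − (-2))/2 = 2.

2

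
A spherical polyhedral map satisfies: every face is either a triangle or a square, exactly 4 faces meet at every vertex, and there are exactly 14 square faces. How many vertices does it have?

Let x be the number of triangles; then F = 14 + x.
Edge–face incidences: 2E = 4·14 + 3·x = 56 + 3x.
Every vertex has degree 4, so 4V = 2E.
Euler: V − E + F = 2 ⇒ (2E)/4 − E + (14 + x) = 2.
Multiply by 8: 2·(2E) − 4·(2E) + 8·(14 + x) = 16, i.e. 112 + 8x − 2·(56 + 3x) = 16.
Collecting terms: 2x = 16, so x = 8.
Then 2E = 56 + 3·8 = 80, so E = 40, V = 2E/4 = 20, F = 14 + 8 = 22.

20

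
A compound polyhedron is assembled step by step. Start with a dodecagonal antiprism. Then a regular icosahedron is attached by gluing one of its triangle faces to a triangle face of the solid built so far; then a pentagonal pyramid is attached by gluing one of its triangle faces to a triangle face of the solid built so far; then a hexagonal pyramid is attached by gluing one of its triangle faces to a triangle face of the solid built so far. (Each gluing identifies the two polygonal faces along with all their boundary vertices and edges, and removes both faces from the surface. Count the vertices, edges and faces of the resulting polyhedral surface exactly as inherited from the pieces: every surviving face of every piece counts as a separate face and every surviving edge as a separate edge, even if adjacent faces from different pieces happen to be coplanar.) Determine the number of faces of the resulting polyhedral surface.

A dodecagonal antiprism: V=24, E=48, F=26.
Attach a regular icosahedron (V=12, E=30, F=20) along a 3-gon: merge 3 vertices and 3 edges, delete both glued faces → V=33, E=75, F=44.
Attach a pentagonal pyramid (V=6, E=10, F=6) along a 3-gon: merge 3 vertices and 3 edges, delete both glued faces → V=36, E=82, F=48.
Attach a hexagonal pyramid (V=7, E=12, F=7) along a 3-gon: merge 3 vertices and 3 edges, delete both glued faces → V=40, E=91, F=53.
Check: V − E + F = 40 − 91 + 53 = 2.

53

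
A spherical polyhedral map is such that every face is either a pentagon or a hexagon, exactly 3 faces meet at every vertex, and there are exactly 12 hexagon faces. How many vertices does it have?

Let x be the number of pentagons; then F = 12 + x.
Edge–face incidences: 2E = 6·12 + 5·x = 72 + 5x.
Every vertex has degree 3, so 3V = 2E.
Euler: V − E + F = 2 ⇒ (2E)/3 − E + (12 + x) = 2.
Multiply by 6: 2·(2E) − 3·(2E) + 6·(12 + x) = 12, i.e. 72 + 6x − (72 + 5x) = 12.
Collecting terms: x = 12.
Then 2E = 72 + 5·12 = 132, so E = 66, V = 2E/3 = 44, F = 12 + 12 = 24.

44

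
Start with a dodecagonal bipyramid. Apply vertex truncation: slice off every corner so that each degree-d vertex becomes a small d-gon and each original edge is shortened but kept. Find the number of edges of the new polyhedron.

108

The base solid has V = 14, E = 36, F = 24.
Truncation replaces each original edge-end by a new vertex, so V′ = 2E = 72.
Each original edge survives, and each old vertex of degree d contributes d new edges; summing degrees gives Σd = 2E, so E′ = E + 2E = 3E = 108.
Each original face survives and each original vertex becomes one new face: F′ = F + V = 38.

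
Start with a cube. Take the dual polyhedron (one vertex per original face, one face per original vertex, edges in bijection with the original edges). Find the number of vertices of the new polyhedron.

The base solid has V = 8, E = 12, F = 6.
The dual swaps V and F and preserves E: V′ = F = 6, E′ = E = 12, F′ = V = 8.

6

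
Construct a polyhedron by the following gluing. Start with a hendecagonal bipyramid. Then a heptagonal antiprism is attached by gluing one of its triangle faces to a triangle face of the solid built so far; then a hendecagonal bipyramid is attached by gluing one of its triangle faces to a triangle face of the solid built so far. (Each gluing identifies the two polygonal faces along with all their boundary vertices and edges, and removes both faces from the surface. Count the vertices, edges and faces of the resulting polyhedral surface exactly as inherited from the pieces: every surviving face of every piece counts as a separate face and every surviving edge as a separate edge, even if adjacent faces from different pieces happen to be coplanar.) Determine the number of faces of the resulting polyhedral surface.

56

A hendecagonal bipyramid: V=13, E=33, F=22.
Attach a heptagonal antiprism (V=14, E=28, F=16) along a 3-gon: merge 3 vertices and 3 edges, delete both glued faces → V=24, E=58, F=36.
Attach a hendecagonal bipyramid (V=13, E=33, F=22) along a 3-gon: merge 3 vertices and 3 edges, delete both glued faces → V=34, E=88, F=56.
Check: V − E + F = 34 − 88 + 56 = 2.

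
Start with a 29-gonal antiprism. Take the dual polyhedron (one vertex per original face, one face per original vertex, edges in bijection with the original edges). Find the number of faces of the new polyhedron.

The base solid has V = 58, E = 116, F = 60.
The dual swaps V and F and preserves E: V′ = F = 60, E′ = E = 116, F′ = V = 58.

58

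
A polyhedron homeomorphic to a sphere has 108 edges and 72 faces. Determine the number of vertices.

Here V − E + F = 2.
V = 2 + E − F = 2 + 108 − 72 = 38.

38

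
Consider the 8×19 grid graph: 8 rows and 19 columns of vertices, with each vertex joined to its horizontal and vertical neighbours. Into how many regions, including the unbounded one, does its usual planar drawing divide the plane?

The grid has V = 8·19 = 152 vertices and E = 8·18 + 19·7 = 277 edges.
F = 2 − V + E = 2 − 152 + 277 = 127.

127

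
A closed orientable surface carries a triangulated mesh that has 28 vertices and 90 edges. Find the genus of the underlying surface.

Every face is a triangle and each edge borders two faces, so 3F = 2·90, giving F = 60.
χ = V − E + F = 28 − 90 + 60 = -2.
For a closed orientable surface χ = 2 − 2g, so g = (2 − (-2))/2 = 2.

2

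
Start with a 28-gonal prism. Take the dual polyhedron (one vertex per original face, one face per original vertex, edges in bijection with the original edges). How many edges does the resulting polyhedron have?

The base solid has V = 56, E = 84, F = 30.
The dual swaps V and F and preserves E: V′ = F = 30, E′ = E = 84, F′ = V = 56.

84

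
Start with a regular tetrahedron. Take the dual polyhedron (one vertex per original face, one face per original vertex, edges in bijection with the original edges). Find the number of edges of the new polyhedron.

The base solid has V = 4, E = 6, F = 4.
The dual swaps V and F and preserves E: V′ = F = 4, E′ = E = 6, F′ = V = 4.

6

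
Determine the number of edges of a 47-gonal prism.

A prism on an n-gon has two n-gon bases and n rectangular sides: V = 2·47 = 94, E = 3·47 = 141, F = 47 + 2 = 49.

141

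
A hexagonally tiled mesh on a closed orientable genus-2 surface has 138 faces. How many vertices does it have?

274

χ = 2 − 2·2 = -2, and every face is a hexagon so 6F = 2E.
E = 6·138/2 = 414. Then V = -2 + E − F = -2 + 414 − 138 = 274.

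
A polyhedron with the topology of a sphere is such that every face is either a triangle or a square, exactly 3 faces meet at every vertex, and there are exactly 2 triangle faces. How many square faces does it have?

3

Let x be the number of squares; then F = 2 + x.
Edge–face incidences: 2E = 3·2 + 4·x = 6 + 4x.
Every vertex has degree 3, so 3V = 2E.
Euler: V − E + F = 2 ⇒ (2E)/3 − E + (2 + x) = 2.
Multiply by 6: 2·(2E) − 3·(2E) + 6·(2 + x) = 12, i.e. 12 + 6x − (6 + 4x) = 12.
Collecting terms: 2x + 6 = 12, so 2x = 6, so x = 3.
Then 2E = 6 + 4·3 = 18, so E = 9, V = 2E/3 = 6, F = 2 + 3 = 5.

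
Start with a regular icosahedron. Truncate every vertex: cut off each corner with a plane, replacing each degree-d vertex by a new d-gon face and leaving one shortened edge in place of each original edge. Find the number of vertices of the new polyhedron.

60

The base solid has V = 12, E = 30, F = 20.
Truncation replaces each original edge-end by a new vertex, so V′ = 2E = 60.
Each original edge survives, and each old vertex of degree d contributes d new edges; summing degrees gives Σd = 2E, so E′ = E + 2E = 3E = 90.
Each original face survives and each original vertex becomes one new face: F′ = F + V = 32.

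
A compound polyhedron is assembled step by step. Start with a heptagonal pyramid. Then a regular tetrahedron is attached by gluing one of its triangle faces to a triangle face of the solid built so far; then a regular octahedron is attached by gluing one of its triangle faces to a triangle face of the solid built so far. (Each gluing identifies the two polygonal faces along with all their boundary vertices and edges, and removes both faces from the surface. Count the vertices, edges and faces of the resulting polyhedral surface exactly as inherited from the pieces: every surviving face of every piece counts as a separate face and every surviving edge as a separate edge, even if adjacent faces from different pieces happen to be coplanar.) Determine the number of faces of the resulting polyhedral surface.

A heptagonal pyramid: V=8, E=14, F=8.
Attach a regular tetrahedron (V=4, E=6, F=4) along a 3-gon: merge 3 vertices and 3 edges, delete both glued faces → V=9, E=17, F=10.
Attach a regular octahedron (V=6, E=12, F=8) along a 3-gon: merge 3 vertices and 3 edges, delete both glued faces → V=12, E=26, F=16.
Check: V − E + F = 12 − 26 + 16 = 2.

16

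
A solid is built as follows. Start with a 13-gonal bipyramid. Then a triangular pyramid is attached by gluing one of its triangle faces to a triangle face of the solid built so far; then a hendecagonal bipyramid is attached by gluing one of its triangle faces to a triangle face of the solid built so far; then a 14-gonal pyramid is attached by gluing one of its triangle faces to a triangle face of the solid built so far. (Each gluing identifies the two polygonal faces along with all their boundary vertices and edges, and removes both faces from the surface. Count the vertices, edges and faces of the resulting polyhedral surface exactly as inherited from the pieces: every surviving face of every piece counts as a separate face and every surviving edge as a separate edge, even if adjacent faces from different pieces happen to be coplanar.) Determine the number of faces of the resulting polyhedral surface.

61

A 13-gonal bipyramid: V=15, E=39, F=26.
Attach a triangular pyramid (V=4, E=6, F=4) along a 3-gon: merge 3 vertices and 3 edges, delete both glued faces → V=16, E=42, F=28.
Attach a hendecagonal bipyramid (V=13, E=33, F=22) along a 3-gon: merge 3 vertices and 3 edges, delete both glued faces → V=26, E=72, F=48.
Attach a 14-gonal pyramid (V=15, E=28, F=15) along a 3-gon: merge 3 vertices and 3 edges, delete both glued faces → V=38, E=97, F=61.
Check: V − E + F = 38 − 97 + 61 = 2.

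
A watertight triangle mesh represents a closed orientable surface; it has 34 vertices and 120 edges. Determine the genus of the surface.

4

Every face is a triangle and each edge borders two faces, so 3F = 2·120, giving F = 80.
χ = V − E + F = 34 − 120 + 80 = -6.
For a closed orientable surface χ = 2 − 2g, so g = (2 − (-6))/2 = 4.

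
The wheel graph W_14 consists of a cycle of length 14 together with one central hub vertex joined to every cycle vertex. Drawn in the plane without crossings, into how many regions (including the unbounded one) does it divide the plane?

W_14 has V = 14 + 1 = 15 vertices and E = 2·14 = 28 edges.
By Euler's formula F = 2 − V + E = 2 − 15 + 28 = 15.

15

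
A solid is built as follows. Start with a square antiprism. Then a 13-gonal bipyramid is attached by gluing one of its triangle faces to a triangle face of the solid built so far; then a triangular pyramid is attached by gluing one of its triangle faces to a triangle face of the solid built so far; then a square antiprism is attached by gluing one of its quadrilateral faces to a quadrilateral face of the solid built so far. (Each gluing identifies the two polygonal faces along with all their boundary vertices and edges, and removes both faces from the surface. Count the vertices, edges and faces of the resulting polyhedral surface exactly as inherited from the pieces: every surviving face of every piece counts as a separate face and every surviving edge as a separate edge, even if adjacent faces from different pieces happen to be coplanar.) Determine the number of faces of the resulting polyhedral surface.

44

A square antiprism: V=8, E=16, F=10.
Attach a 13-gonal bipyramid (V=15, E=39, F=26) along a 3-gon: merge 3 vertices and 3 edges, delete both glued faces → V=20, E=52, F=34.
Attach a triangular pyramid (V=4, E=6, F=4) along a 3-gon: merge 3 vertices and 3 edges, delete both glued faces → V=21, E=55, F=36.
Attach a square antiprism (V=8, E=16, F=10) along a 4-gon: merge 4 vertices and 4 edges, delete both glued faces → V=25, E=67, F=44.
Check: V − E + F = 25 − 67 + 44 = 2.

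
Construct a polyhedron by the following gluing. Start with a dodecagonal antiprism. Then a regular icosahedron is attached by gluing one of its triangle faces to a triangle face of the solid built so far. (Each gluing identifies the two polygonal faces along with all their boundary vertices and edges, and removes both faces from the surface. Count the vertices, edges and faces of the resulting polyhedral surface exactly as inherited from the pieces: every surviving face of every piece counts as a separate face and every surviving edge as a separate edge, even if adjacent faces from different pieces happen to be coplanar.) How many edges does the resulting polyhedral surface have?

75

A dodecagonal antiprism: V=24, E=48, F=26.
Attach a regular icosahedron (V=12, E=30, F=20) along a 3-gon: merge 3 vertices and 3 edges, delete both glued faces → V=33, E=75, F=44.
Check: V − E + F = 33 − 75 + 44 = 2.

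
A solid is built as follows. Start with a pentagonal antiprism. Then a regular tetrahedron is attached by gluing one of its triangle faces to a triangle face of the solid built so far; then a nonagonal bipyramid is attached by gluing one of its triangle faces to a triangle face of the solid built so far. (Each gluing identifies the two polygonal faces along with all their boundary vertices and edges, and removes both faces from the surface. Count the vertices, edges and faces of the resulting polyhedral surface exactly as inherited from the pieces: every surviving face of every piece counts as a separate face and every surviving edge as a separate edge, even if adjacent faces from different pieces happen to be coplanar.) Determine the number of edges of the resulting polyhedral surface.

A pentagonal antiprism: V=10, E=20, F=12.
Attach a regular tetrahedron (V=4, E=6, F=4) along a 3-gon: merge 3 vertices and 3 edges, delete both glued faces → V=11, E=23, F=14.
Attach a nonagonal bipyramid (V=11, E=27, F=18) along a 3-gon: merge 3 vertices and 3 edges, delete both glued faces → V=19, E=47, F=30.
Check: V − E + F = 19 − 47 + 30 = 2.

47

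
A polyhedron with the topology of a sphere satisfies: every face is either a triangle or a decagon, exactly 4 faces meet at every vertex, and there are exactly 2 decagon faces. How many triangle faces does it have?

Let x be the number of triangles; then F = 2 + x.
Edge–face incidences: 2E = 10·2 + 3·x = 20 + 3x.
Every vertex has degree 4, so 4V = 2E.
Euler: V − E + F = 2 ⇒ (2E)/4 − E + (2 + x) = 2.
Multiply by 8: 2·(2E) − 4·(2E) + 8·(2 + x) = 16, i.e. 16 + 8x − 2·(20 + 3x) = 16.
Collecting terms: 2x − 24 = 16, so 2x = 40, so x = 20.
Then 2E = 20 + 3·20 = 80, so E = 40, V = 2E/4 = 20, F = 2 + 20 = 22.

20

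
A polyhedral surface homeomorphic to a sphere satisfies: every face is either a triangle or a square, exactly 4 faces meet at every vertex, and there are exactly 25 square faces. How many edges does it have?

62

Let x be the number of triangles; then F = 25 + x.
Edge–face incidences: 2E = 4·25 + 3·x = 100 + 3x.
Every vertex has degree 4, so 4V = 2E.
Euler: V − E + F = 2 ⇒ (2E)/4 − E + (25 + x) = 2.
Multiply by 8: 2·(2E) − 4·(2E) + 8·(25 + x) = 16, i.e. 200 + 8x − 2·(100 + 3x) = 16.
Collecting terms: 2x = 16, so x = 8.
Then 2E = 100 + 3·8 = 124, so E = 62, V = 2E/4 = 31, F = 25 + 8 = 33.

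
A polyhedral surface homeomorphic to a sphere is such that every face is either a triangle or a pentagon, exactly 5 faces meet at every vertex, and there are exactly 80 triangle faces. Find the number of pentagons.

Let x be the number of pentagons; then F = 80 + x.
Edge–face incidences: 2E = 3·80 + 5·x = 240 + 5x.
Every vertex has degree 5, so 5V = 2E.
Euler: V − E + F = 2 ⇒ (2E)/5 − E + (80 + x) = 2.
Multiply by 10: 2·(2E) − 5·(2E) + 10·(80 + x) = 20, i.e. 800 + 10x − 3·(240 + 5x) = 20.
Collecting terms: −5x + 80 = 20, so −5x = −60, so x = 12.
Then 2E = 240 + 5·12 = 300, so E = 150, V = 2E/5 = 60, F = 80 + 12 = 92.

12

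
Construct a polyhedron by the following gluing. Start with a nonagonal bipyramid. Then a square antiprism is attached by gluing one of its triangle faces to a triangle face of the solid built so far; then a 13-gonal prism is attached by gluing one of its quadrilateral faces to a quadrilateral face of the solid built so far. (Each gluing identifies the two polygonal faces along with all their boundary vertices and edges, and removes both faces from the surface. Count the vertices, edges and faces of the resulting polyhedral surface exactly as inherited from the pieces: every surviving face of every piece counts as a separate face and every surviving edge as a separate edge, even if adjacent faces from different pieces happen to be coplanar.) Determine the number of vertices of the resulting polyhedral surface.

38

A nonagonal bipyramid: V=11, E=27, F=18.
Attach a square antiprism (V=8, E=16, F=10) along a 3-gon: merge 3 vertices and 3 edges, delete both glued faces → V=16, E=40, F=26.
Attach a 13-gonal prism (V=26, E=39, F=15) along a 4-gon: merge 4 vertices and 4 edges, delete both glued faces → V=38, E=75, F=39.
Check: V − E + F = 38 − 75 + 39 = 2.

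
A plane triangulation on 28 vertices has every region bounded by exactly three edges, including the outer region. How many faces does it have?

52

In a plane triangulation 3F = 2E and V − E + F = 2, so F = 2V − 4 = 2·28 − 4 = 52.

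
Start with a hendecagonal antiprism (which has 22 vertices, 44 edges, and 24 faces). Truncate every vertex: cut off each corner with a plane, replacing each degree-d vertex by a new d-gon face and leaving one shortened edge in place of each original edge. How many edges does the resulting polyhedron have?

132

Truncation replaces each original edge-end by a new vertex, so V′ = 2E = 88.
Each original edge survives, and each old vertex of degree d contributes d new edges; summing degrees gives Σd = 2E, so E′ = E + 2E = 3E = 132.
Each original face survives and each original vertex becomes one new face: F′ = F + V = 46.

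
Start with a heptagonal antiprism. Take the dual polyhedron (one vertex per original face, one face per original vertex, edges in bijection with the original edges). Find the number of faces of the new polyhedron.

The base solid has V = 14, E = 28, F = 16.
The dual swaps V and F and preserves E: V′ = F = 16, E′ = E = 28, F′ = V = 14.

14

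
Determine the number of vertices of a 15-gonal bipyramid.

A bipyramid over an n-gon has 2n triangular faces and n + 2 vertices: V = 15 + 2 = 17, E = 3·15 = 45, F = 2·15 = 30.

17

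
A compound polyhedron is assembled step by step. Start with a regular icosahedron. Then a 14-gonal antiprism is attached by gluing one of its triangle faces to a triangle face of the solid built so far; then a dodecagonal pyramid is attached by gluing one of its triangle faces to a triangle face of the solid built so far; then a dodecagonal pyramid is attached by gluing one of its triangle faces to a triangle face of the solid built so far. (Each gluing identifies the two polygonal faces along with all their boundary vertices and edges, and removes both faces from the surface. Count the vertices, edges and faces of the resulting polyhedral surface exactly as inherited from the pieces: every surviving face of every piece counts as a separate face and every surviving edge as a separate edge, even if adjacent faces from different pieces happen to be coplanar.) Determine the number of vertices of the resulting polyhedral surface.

57

A regular icosahedron: V=12, E=30, F=20.
Attach a 14-gonal antiprism (V=28, E=56, F=30) along a 3-gon: merge 3 vertices and 3 edges, delete both glued faces → V=37, E=83, F=48.
Attach a dodecagonal pyramid (V=13, E=24, F=13) along a 3-gon: merge 3 vertices and 3 edges, delete both glued faces → V=47, E=104, F=59.
Attach a dodecagonal pyramid (V=13, E=24, F=13) along a 3-gon: merge 3 vertices and 3 edges, delete both glued faces → V=57, E=125, F=70.
Check: V − E + F = 57 − 125 + 70 = 2.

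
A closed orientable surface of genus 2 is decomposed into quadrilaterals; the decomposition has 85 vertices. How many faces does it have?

χ = 2 − 2·2 = -2, and every face is a square so 4F = 2E.
V − E + F = -2 with E = 4F/2 gives 85 − (4/2 − 1)·F = -2, so F = 87 and E = 174.

87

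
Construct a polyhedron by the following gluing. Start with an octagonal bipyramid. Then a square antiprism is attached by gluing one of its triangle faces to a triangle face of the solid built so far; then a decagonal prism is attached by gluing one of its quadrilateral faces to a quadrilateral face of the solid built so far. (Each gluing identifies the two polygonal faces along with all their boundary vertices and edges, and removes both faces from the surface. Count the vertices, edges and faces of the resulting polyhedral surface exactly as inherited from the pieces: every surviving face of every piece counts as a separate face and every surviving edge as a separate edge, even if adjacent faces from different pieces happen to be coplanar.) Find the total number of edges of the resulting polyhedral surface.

63

An octagonal bipyramid: V=10, E=24, F=16.
Attach a square antiprism (V=8, E=16, F=10) along a 3-gon: merge 3 vertices and 3 edges, delete both glued faces → V=15, E=37, F=24.
Attach a decagonal prism (V=20, E=30, F=12) along a 4-gon: merge 4 vertices and 4 edges, delete both glued faces → V=31, E=63, F=34.
Check: V − E + F = 31 − 63 + 34 = 2.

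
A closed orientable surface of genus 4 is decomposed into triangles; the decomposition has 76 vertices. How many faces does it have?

χ = 2 − 2·4 = -6, and every face is a triangle so 3F = 2E.
V − E + F = -6 with E = 3F/2 gives 76 − (3/2 − 1)·F = -6, so F = 164 and E = 246.

164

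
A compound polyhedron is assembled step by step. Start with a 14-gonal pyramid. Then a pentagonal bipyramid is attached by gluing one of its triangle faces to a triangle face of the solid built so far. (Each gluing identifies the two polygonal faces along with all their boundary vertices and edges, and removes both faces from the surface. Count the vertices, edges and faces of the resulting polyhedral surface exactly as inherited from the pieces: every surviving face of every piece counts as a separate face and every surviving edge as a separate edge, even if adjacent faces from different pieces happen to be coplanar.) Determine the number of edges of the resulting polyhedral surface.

A 14-gonal pyramid: V=15, E=28, F=15.
Attach a pentagonal bipyramid (V=7, E=15, F=10) along a 3-gon: merge 3 vertices and 3 edges, delete both glued faces → V=19, E=40, F=23.
Check: V − E + F = 19 − 40 + 23 = 2.

40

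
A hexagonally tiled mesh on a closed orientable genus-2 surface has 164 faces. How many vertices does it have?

326

χ = 2 − 2·2 = -2, and every face is a hexagon so 6F = 2E.
E = 6·164/2 = 492. Then V = -2 + E − F = -2 + 492 − 164 = 326.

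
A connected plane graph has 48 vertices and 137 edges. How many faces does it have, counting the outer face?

91

Euler's formula for a connected plane graph: V − E + F = 2, so F = 2 − 48 + 137 = 91.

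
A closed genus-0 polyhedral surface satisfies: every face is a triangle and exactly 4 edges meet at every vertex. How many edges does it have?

Each face has 3 edges and each edge borders two faces, so 2E = 3F.
Each vertex has degree 4, so 4V = 2E and hence V = 3F/4.
Euler: V − E + F = 2 ⇒ (3F/4) − (3F/2) + F = 2.
Multiply by 8: (6 − 12 + 8)F = 16, i.e. 2F = 16.
So F = 8, E = 3·8/2 = 12, V = 3·8/4 = 6.

12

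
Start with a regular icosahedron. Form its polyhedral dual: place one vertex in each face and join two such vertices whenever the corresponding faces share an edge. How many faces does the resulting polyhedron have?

12

The base solid has V = 12, E = 30, F = 20.
The dual swaps V and F and preserves E: V′ = F = 20, E′ = E = 30, F′ = V = 12.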